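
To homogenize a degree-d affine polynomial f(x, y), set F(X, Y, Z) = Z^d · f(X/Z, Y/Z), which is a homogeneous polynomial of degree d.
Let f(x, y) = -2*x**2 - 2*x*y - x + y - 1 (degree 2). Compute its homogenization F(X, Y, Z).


F(X, Y, Z) = -2*X**2 - 2*X*Y - X*Z + Y*Z - Z**2

deg(f) = 2.
Substitute x = X/Z, y = Y/Z into f, then multiply by Z^2.
  monomial -2·x^2·y^0 ↦ -2·X^2·Y^0·Z^0.
  monomial -2·x^1·y^1 ↦ -2·X^1·Y^1·Z^0.
  monomial -1·x^1·y^0 ↦ -1·X^1·Y^0·Z^1.
  monomial 1·x^0·y^1 ↦ 1·X^0·Y^1·Z^1.
  monomial -1·x^0·y^0 ↦ -1·X^0·Y^0·Z^2.
Collecting: F(X, Y, Z) = -2*X**2 - 2*X*Y - X*Z + Y*Z - Z**2.


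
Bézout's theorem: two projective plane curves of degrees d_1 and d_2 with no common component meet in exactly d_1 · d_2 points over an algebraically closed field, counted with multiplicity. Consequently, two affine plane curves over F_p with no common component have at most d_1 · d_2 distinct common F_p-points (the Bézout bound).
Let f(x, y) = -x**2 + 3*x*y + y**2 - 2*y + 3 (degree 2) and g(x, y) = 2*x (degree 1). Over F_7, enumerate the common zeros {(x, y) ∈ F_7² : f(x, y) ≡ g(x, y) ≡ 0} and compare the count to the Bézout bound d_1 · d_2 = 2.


Common zeros: ∅; count = 0; Bézout bound = 2.

deg(f) = 2, deg(g) = 1, so Bézout bound = 2.
Scan x ∈ F_7. For each x, list the y ∈ F_7 with f(x, y) ≡ 0 and those with g(x, y) ≡ 0 (mod 7); the common zeros in that column are the intersection.
  x = 0: f ≡ 0 at y ∈ ∅; g ≡ 0 at y ∈ {0, 1, 2, 3, 4, 5, 6}; common: ∅.
  x = 1: f ≡ 0 at y ∈ {3}; g ≡ 0 at y ∈ ∅; common: ∅.
  x = 2: f ≡ 0 at y ∈ ∅; g ≡ 0 at y ∈ ∅; common: ∅.
  x = 3: f ≡ 0 at y ∈ ∅; g ≡ 0 at y ∈ ∅; common: ∅.
  x = 4: f ≡ 0 at y ∈ ∅; g ≡ 0 at y ∈ ∅; common: ∅.
  x = 5: f ≡ 0 at y ∈ ∅; g ≡ 0 at y ∈ ∅; common: ∅.
  x = 6: f ≡ 0 at y ∈ ∅; g ≡ 0 at y ∈ ∅; common: ∅.
Collecting: common zeros = ∅, so the count is 0.
Comparison with the Bézout bound: 0 ≤ 2 = deg(f)·deg(g), as expected for curves with no common component (the affine F_7-count falls short of the bound because intersections may lie at infinity, over extension fields, or carry multiplicity).


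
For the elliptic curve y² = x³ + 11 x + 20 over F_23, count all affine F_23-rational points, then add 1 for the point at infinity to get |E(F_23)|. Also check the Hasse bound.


Affine points = {(1, 3), (1, 20), (2, 2), (2, 21), (4, 6), (4, 17), (5, 4), (5, 19), (6, 7), (6, 16), (7, 7), (7, 16), (10, 7), (10, 16), (11, 0), (15, 8), (15, 15), (18, 1), (18, 22), (19, 2), (19, 21), (20, 11), (20, 12), (21, 6), (21, 17), (22, 10), (22, 13)}; affine count = 27; |E(F_23)| = 28.

Discriminant check: Δ ∝ 4a³ + 27b² = 4·11³ + 27·20² = 4·1331 + 27·400 ≡ 1 (mod 23). Nonzero ⇒ E is nonsingular.
For each x ∈ F_23, compute rhs = x³ + 11·x + 20 mod 23, then count y ∈ F_23 with y² ≡ rhs.
  x = 0: rhs = 20, matching y values: none (0 points).
  x = 1: rhs = 9, matching y values: 3, 20 (2 points).
  x = 2: rhs = 4, matching y values: 2, 21 (2 points).
  x = 3: rhs = 11, matching y values: none (0 points).
  x = 4: rhs = 13, matching y values: 6, 17 (2 points).
  x = 5: rhs = 16, matching y values: 4, 19 (2 points).
  x = 6: rhs = 3, matching y values: 7, 16 (2 points).
  x = 7: rhs = 3, matching y values: 7, 16 (2 points).
  x = 8: rhs = 22, matching y values: none (0 points).
  x = 9: rhs = 20, matching y values: none (0 points).
  x = 10: rhs = 3, matching y values: 7, 16 (2 points).
  x = 11: rhs = 0, matching y values: 0 (1 points).
  x = 12: rhs = 17, matching y values: none (0 points).
  x = 13: rhs = 14, matching y values: none (0 points).
  x = 14: rhs = 20, matching y values: none (0 points).
  x = 15: rhs = 18, matching y values: 8, 15 (2 points).
  x = 16: rhs = 14, matching y values: none (0 points).
  x = 17: rhs = 14, matching y values: none (0 points).
  x = 18: rhs = 1, matching y values: 1, 22 (2 points).
  x = 19: rhs = 4, matching y values: 2, 21 (2 points).
  x = 20: rhs = 6, matching y values: 11, 12 (2 points).
  x = 21: rhs = 13, matching y values: 6, 17 (2 points).
  x = 22: rhs = 8, matching y values: 10, 13 (2 points).
Total affine count: 27.
Full point count |E(F_23)| = 27 + 1 = 28.
Hasse bound: |28 − (23+1)| = |4| = 4 ≤ 2√23 ≈ 9.5917 ✓.


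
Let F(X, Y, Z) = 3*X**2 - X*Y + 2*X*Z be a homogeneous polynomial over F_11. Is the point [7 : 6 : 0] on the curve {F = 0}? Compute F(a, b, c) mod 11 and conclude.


F(7,6,0) ≡ 6 (mod 11); P is NOT on the curve.

Evaluate F(7, 6, 0) term-by-term (mod 11).
  3*X**2 ↦ 3·49·1·1 = 147
  -X*Y ↦ -1·7·6·1 = -42
  2*X*Z ↦ 2·7·1·0 = 0
Sum: F(7, 6, 0) = (147) + (-42) + (0) = 105.
Reducing mod 11: 105 ≡ 6 (mod 11).
Since F(a, b, c) ≡ 6 ≠ 0 (mod 11), P does NOT lie on the curve.


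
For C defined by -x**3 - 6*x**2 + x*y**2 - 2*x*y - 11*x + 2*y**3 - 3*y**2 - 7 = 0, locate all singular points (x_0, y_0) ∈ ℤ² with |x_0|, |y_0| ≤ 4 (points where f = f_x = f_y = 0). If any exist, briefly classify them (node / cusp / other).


Singular points: {(-2, 1)}; classification: cusp.

Compute partial derivatives:
  f_x = -3*x**2 - 12*x + y**2 - 2*y - 11.
  f_y = 2*x*y - 2*x + 6*y**2 - 6*y.
Scan x_0 ∈ {−4, ..., 4}. For each x_0, f_y(x_0, y) is a polynomial in y; find its integer roots y ∈ {−4, ..., 4}, then test f_x and f at those candidates.
  x = -4: f_y(-4, y) = 6*y**2 - 14*y + 8; vanishes at y ∈ {1}. (-4, 1): f_x = -12 ≠ 0.
  x = -3: f_y(-3, y) = 6*y**2 - 12*y + 6; vanishes at y ∈ {1}. (-3, 1): f_x = -3 ≠ 0.
  x = -2: f_y(-2, y) = 6*y**2 - 10*y + 4; vanishes at y ∈ {1}. (-2, 1): f_x = 0, f = 0 — SINGULAR.
  x = -1: f_y(-1, y) = 6*y**2 - 8*y + 2; vanishes at y ∈ {1}. (-1, 1): f_x = -3 ≠ 0.
  x = 0: f_y(0, y) = 6*y**2 - 6*y; vanishes at y ∈ {0, 1}. (0, 0): f_x = -11 ≠ 0; (0, 1): f_x = -12 ≠ 0.
  x = 1: f_y(1, y) = 6*y**2 - 4*y - 2; vanishes at y ∈ {1}. (1, 1): f_x = -27 ≠ 0.
  x = 2: f_y(2, y) = 6*y**2 - 2*y - 4; vanishes at y ∈ {1}. (2, 1): f_x = -48 ≠ 0.
  x = 3: f_y(3, y) = 6*y**2 - 6; vanishes at y ∈ {-1, 1}. (3, -1): f_x = -71 ≠ 0; (3, 1): f_x = -75 ≠ 0.
  x = 4: f_y(4, y) = 6*y**2 + 2*y - 8; vanishes at y ∈ {1}. (4, 1): f_x = -108 ≠ 0.
Only singular point on the grid: (-2, 1).
Classify: substitute x = -2 + u, y = 1 + v and expand: f = -u**3 + u*v**2 + 2*v**3 + v**2.
No constant or linear terms (consistent with a singular point). Quadratic part: v**2. Cubic part: -u**3 + u*v**2 + 2*v**3.
The quadratic part v**2 is a perfect square, so there is a single (double) tangent line v = 0, i.e. y = 1. Restricting the cubic part to that line (v = 0) leaves -u**3 ≠ 0, so f is not divisible by v and the branch is v² ≈ u**3 to lowest order — this is a cusp.
Classification: cusp.


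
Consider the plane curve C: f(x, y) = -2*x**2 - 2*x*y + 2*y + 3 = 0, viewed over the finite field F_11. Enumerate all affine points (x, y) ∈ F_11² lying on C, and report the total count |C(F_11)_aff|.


Affine F_11-points: {(0, 4), (2, 3), (3, 10), (4, 8), (5, 1), (6, 3), (7, 4), (8, 6), (9, 10), (10, 8)}; count = 10.

For each of the 121 pairs (x, y) ∈ F_11², evaluate f(x, y) mod 11. Record the zeros.
  x = 0: [0↦3, 1↦5, 2↦7, 3↦9, 4↦0, 5↦2, 6↦4, 7↦6, 8↦8, 9↦10, 10↦1]  zeros at y ∈ {4}
  x = 1: [0↦1, 1↦1, 2↦1, 3↦1, 4↦1, 5↦1, 6↦1, 7↦1, 8↦1, 9↦1, 10↦1]  zeros at y ∈ ∅
  x = 2: [0↦6, 1↦4, 2↦2, 3↦0, 4↦9, 5↦7, 6↦5, 7↦3, 8↦1, 9↦10, 10↦8]  zeros at y ∈ {3}
  x = 3: [0↦7, 1↦3, 2↦10, 3↦6, 4↦2, 5↦9, 6↦5, 7↦1, 8↦8, 9↦4, 10↦0]  zeros at y ∈ {10}
  x = 4: [0↦4, 1↦9, 2↦3, 3↦8, 4↦2, 5↦7, 6↦1, 7↦6, 8↦0, 9↦5, 10↦10]  zeros at y ∈ {8}
  x = 5: [0↦8, 1↦0, 2↦3, 3↦6, 4↦9, 5↦1, 6↦4, 7↦7, 8↦10, 9↦2, 10↦5]  zeros at y ∈ {1}
  x = 6: [0↦8, 1↦9, 2↦10, 3↦0, 4↦1, 5↦2, 6↦3, 7↦4, 8↦5, 9↦6, 10↦7]  zeros at y ∈ {3}
  x = 7: [0↦4, 1↦3, 2↦2, 3↦1, 4↦0, 5↦10, 6↦9, 7↦8, 8↦7, 9↦6, 10↦5]  zeros at y ∈ {4}
  x = 8: [0↦7, 1↦4, 2↦1, 3↦9, 4↦6, 5↦3, 6↦0, 7↦8, 8↦5, 9↦2, 10↦10]  zeros at y ∈ {6}
  x = 9: [0↦6, 1↦1, 2↦7, 3↦2, 4↦8, 5↦3, 6↦9, 7↦4, 8↦10, 9↦5, 10↦0]  zeros at y ∈ {10}
  x = 10: [0↦1, 1↦5, 2↦9, 3↦2, 4↦6, 5↦10, 6↦3, 7↦7, 8↦0, 9↦4, 10↦8]  zeros at y ∈ {8}
Collecting zeros: affine points = {(0, 4), (2, 3), (3, 10), (4, 8), (5, 1), (6, 3), (7, 4), (8, 6), (9, 10), (10, 8)}.
Total count |C(F_11)_aff| = 10.


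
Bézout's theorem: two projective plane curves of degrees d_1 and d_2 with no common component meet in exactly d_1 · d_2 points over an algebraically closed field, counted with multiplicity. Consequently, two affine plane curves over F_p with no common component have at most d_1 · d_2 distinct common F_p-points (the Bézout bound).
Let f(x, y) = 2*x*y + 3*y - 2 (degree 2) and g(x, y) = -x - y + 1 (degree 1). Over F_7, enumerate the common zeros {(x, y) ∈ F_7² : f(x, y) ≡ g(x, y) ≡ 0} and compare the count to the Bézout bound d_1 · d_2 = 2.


Common zeros: {(4, 4), (6, 2)}; count = 2; Bézout bound = 2.

deg(f) = 2, deg(g) = 1, so Bézout bound = 2.
Scan x ∈ F_7. For each x, list the y ∈ F_7 with f(x, y) ≡ 0 and those with g(x, y) ≡ 0 (mod 7); the common zeros in that column are the intersection.
  x = 0: f ≡ 0 at y ∈ {3}; g ≡ 0 at y ∈ {1}; common: ∅.
  x = 1: f ≡ 0 at y ∈ {6}; g ≡ 0 at y ∈ {0}; common: ∅.
  x = 2: f ≡ 0 at y ∈ ∅; g ≡ 0 at y ∈ {6}; common: ∅.
  x = 3: f ≡ 0 at y ∈ {1}; g ≡ 0 at y ∈ {5}; common: ∅.
  x = 4: f ≡ 0 at y ∈ {4}; g ≡ 0 at y ∈ {4}; common: {4}.
  x = 5: f ≡ 0 at y ∈ {5}; g ≡ 0 at y ∈ {3}; common: ∅.
  x = 6: f ≡ 0 at y ∈ {2}; g ≡ 0 at y ∈ {2}; common: {2}.
Collecting: common zeros = {(4, 4), (6, 2)}, so the count is 2.
Comparison with the Bézout bound: 2 ≤ 2 = deg(f)·deg(g), as expected for curves with no common component (the bound is attained).


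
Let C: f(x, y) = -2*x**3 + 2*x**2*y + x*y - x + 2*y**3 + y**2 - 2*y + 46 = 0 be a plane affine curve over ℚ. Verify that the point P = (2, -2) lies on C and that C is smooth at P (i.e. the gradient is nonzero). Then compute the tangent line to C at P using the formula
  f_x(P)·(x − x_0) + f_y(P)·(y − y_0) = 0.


Tangent line at P: -43*x + 28*y + 142 = 0.

Step 1: f(2, -2) = 0, so P lies on C.
Step 2: partial derivatives
  f_x(x, y) = -6*x**2 + 4*x*y + y - 1, f_y(x, y) = 2*x**2 + x + 6*y**2 + 2*y - 2.
  f_x(P) = -43, f_y(P) = 28 (gradient nonzero, so P is smooth).
Step 3: tangent line at P: -43·(x − 2) + 28·(y − -2) = 0.
Expanding: -43*x + 28*y + 142 = 0.


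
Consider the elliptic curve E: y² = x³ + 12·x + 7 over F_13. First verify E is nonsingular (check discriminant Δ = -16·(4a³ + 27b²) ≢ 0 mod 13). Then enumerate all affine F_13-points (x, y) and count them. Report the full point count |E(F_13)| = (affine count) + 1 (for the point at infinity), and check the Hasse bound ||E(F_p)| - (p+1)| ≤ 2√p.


Affine points = {(2, 0), (5, 6), (5, 7), (6, 3), (6, 10), (8, 2), (8, 11), (9, 5), (9, 8), (10, 3), (10, 10), (11, 1), (11, 12)}; affine count = 13; |E(F_13)| = 14.

Discriminant check: Δ ∝ 4a³ + 27b² = 4·12³ + 27·7² = 4·1728 + 27·49 ≡ 6 (mod 13). Nonzero ⇒ E is nonsingular.
For each x ∈ F_13, compute rhs = x³ + 12·x + 7 mod 13, then count y ∈ F_13 with y² ≡ rhs.
  x = 0: rhs = 7, matching y values: none (0 points).
  x = 1: rhs = 7, matching y values: none (0 points).
  x = 2: rhs = 0, matching y values: 0 (1 points).
  x = 3: rhs = 5, matching y values: none (0 points).
  x = 4: rhs = 2, matching y values: none (0 points).
  x = 5: rhs = 10, matching y values: 6, 7 (2 points).
  x = 6: rhs = 9, matching y values: 3, 10 (2 points).
  x = 7: rhs = 5, matching y values: none (0 points).
  x = 8: rhs = 4, matching y values: 2, 11 (2 points).
  x = 9: rhs = 12, matching y values: 5, 8 (2 points).
  x = 10: rhs = 9, matching y values: 3, 10 (2 points).
  x = 11: rhs = 1, matching y values: 1, 12 (2 points).
  x = 12: rhs = 7, matching y values: none (0 points).
Total affine count: 13.
Full point count |E(F_13)| = 13 + 1 = 14.
Hasse bound: |14 − (13+1)| = |0| = 0 ≤ 2√13 ≈ 7.2111 ✓.


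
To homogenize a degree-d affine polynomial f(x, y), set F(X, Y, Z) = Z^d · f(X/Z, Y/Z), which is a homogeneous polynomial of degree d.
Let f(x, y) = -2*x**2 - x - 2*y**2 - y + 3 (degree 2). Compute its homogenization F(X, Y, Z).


F(X, Y, Z) = -2*X**2 - X*Z - 2*Y**2 - Y*Z + 3*Z**2

deg(f) = 2.
Substitute x = X/Z, y = Y/Z into f, then multiply by Z^2.
  monomial -2·x^2·y^0 ↦ -2·X^2·Y^0·Z^0.
  monomial -1·x^1·y^0 ↦ -1·X^1·Y^0·Z^1.
  monomial -2·x^0·y^2 ↦ -2·X^0·Y^2·Z^0.
  monomial -1·x^0·y^1 ↦ -1·X^0·Y^1·Z^1.
  monomial 3·x^0·y^0 ↦ 3·X^0·Y^0·Z^2.
Collecting: F(X, Y, Z) = -2*X**2 - X*Z - 2*Y**2 - Y*Z + 3*Z**2.


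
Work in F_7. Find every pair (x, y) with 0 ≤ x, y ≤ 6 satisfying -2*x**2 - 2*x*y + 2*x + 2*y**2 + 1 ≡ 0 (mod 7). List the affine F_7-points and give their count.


Affine F_7-points: {(6, 3)}; count = 1.

For each of the 49 pairs (x, y) ∈ F_7², evaluate f(x, y) mod 7. Record the zeros.
  x = 0: [0↦1, 1↦3, 2↦2, 3↦5, 4↦5, 5↦2, 6↦3]  zeros at y ∈ ∅
  x = 1: [0↦1, 1↦1, 2↦5, 3↦6, 4↦4, 5↦6, 6↦5]  zeros at y ∈ ∅
  x = 2: [0↦4, 1↦2, 2↦4, 3↦3, 4↦6, 5↦6, 6↦3]  zeros at y ∈ ∅
  x = 3: [0↦3, 1↦6, 2↦6, 3↦3, 4↦4, 5↦2, 6↦4]  zeros at y ∈ ∅
  x = 4: [0↦5, 1↦6, 2↦4, 3↦6, 4↦5, 5↦1, 6↦1]  zeros at y ∈ ∅
  x = 5: [0↦3, 1↦2, 2↦5, 3↦5, 4↦2, 5↦3, 6↦1]  zeros at y ∈ ∅
  x = 6: [0↦4, 1↦1, 2↦2, 3↦0, 4↦2, 5↦1, 6↦4]  zeros at y ∈ {3}
Collecting zeros: affine points = {(6, 3)}.
Total count |C(F_7)_aff| = 1.


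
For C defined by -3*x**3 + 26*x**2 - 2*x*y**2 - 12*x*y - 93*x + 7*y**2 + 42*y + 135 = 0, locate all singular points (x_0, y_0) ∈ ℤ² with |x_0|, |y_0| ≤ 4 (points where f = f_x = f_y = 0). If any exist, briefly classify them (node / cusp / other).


Singular points: {(3, -3)}; classification: node.

Compute partial derivatives:
  f_x = -9*x**2 + 52*x - 2*y**2 - 12*y - 93.
  f_y = -4*x*y - 12*x + 14*y + 42.
Scan x_0 ∈ {−4, ..., 4}. For each x_0, f_y(x_0, y) is a polynomial in y; find its integer roots y ∈ {−4, ..., 4}, then test f_x and f at those candidates.
  x = -4: f_y(-4, y) = 30*y + 90; vanishes at y ∈ {-3}. (-4, -3): f_x = -427 ≠ 0.
  x = -3: f_y(-3, y) = 26*y + 78; vanishes at y ∈ {-3}. (-3, -3): f_x = -312 ≠ 0.
  x = -2: f_y(-2, y) = 22*y + 66; vanishes at y ∈ {-3}. (-2, -3): f_x = -215 ≠ 0.
  x = -1: f_y(-1, y) = 18*y + 54; vanishes at y ∈ {-3}. (-1, -3): f_x = -136 ≠ 0.
  x = 0: f_y(0, y) = 14*y + 42; vanishes at y ∈ {-3}. (0, -3): f_x = -75 ≠ 0.
  x = 1: f_y(1, y) = 10*y + 30; vanishes at y ∈ {-3}. (1, -3): f_x = -32 ≠ 0.
  x = 2: f_y(2, y) = 6*y + 18; vanishes at y ∈ {-3}. (2, -3): f_x = -7 ≠ 0.
  x = 3: f_y(3, y) = 2*y + 6; vanishes at y ∈ {-3}. (3, -3): f_x = 0, f = 0 — SINGULAR.
  x = 4: f_y(4, y) = -2*y - 6; vanishes at y ∈ {-3}. (4, -3): f_x = -11 ≠ 0.
Only singular point on the grid: (3, -3).
Classify: substitute x = 3 + u, y = -3 + v and expand: f = -3*u**3 - u**2 - 2*u*v**2 + v**2.
No constant or linear terms (consistent with a singular point). Quadratic part: -u**2 + v**2. Cubic part: -3*u**3 - 2*u*v**2.
The quadratic part v**2 - u**2 = (v − u)(v + u) splits into two distinct linear factors, so there are two distinct tangent lines y − -3 = ±(x − 3) — this is a node (ordinary double point).
Classification: node.


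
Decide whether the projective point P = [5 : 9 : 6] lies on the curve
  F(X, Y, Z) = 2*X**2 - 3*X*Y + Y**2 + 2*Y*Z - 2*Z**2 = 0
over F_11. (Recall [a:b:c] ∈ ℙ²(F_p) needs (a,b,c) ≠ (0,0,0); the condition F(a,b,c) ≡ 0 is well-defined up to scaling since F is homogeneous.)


F(5,9,6) ≡ 10 (mod 11); P is NOT on the curve.

Evaluate F(5, 9, 6) term-by-term (mod 11).
  2*X**2 ↦ 2·25·1·1 = 50
  -3*X*Y ↦ -3·5·9·1 = -135
  Y**2 ↦ 1·1·81·1 = 81
  2*Y*Z ↦ 2·1·9·6 = 108
  -2*Z**2 ↦ -2·1·1·36 = -72
Sum: F(5, 9, 6) = (50) + (-135) + (81) + (108) + (-72) = 32.
Reducing mod 11: 32 ≡ 10 (mod 11).
Since F(a, b, c) ≡ 10 ≠ 0 (mod 11), P does NOT lie on the curve.


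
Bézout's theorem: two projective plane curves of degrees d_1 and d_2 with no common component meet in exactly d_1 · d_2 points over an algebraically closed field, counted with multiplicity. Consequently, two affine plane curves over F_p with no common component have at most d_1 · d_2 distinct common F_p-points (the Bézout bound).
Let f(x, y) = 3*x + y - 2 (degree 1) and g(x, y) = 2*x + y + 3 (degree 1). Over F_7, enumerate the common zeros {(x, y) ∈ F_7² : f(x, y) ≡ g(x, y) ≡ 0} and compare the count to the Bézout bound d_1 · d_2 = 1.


Common zeros: {(5, 1)}; count = 1; Bézout bound = 1.

deg(f) = 1, deg(g) = 1, so Bézout bound = 1.
Scan x ∈ F_7. For each x, list the y ∈ F_7 with f(x, y) ≡ 0 and those with g(x, y) ≡ 0 (mod 7); the common zeros in that column are the intersection.
  x = 0: f ≡ 0 at y ∈ {2}; g ≡ 0 at y ∈ {4}; common: ∅.
  x = 1: f ≡ 0 at y ∈ {6}; g ≡ 0 at y ∈ {2}; common: ∅.
  x = 2: f ≡ 0 at y ∈ {3}; g ≡ 0 at y ∈ {0}; common: ∅.
  x = 3: f ≡ 0 at y ∈ {0}; g ≡ 0 at y ∈ {5}; common: ∅.
  x = 4: f ≡ 0 at y ∈ {4}; g ≡ 0 at y ∈ {3}; common: ∅.
  x = 5: f ≡ 0 at y ∈ {1}; g ≡ 0 at y ∈ {1}; common: {1}.
  x = 6: f ≡ 0 at y ∈ {5}; g ≡ 0 at y ∈ {6}; common: ∅.
Collecting: common zeros = {(5, 1)}, so the count is 1.
Comparison with the Bézout bound: 1 ≤ 1 = deg(f)·deg(g), as expected for curves with no common component (the bound is attained).


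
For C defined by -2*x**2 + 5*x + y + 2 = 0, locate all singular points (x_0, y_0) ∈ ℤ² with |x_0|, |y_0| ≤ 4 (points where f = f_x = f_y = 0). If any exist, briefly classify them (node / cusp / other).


No singular points in the scanned grid; C is smooth there.

Compute partial derivatives:
  f_x = 5 - 4*x.
  f_y = 1.
f_y = 1 is a nonzero constant, so f_y never vanishes: no point (x, y) can satisfy f = f_x = f_y = 0. In particular no (x, y) ∈ {−4, ..., 4}² is singular; the curve is smooth.


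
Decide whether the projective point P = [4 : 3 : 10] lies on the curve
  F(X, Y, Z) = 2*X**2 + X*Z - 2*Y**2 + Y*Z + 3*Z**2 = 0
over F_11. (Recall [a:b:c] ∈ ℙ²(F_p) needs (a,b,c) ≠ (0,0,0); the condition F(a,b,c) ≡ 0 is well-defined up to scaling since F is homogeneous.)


F(4,3,10) ≡ 10 (mod 11); P is NOT on the curve.

Evaluate F(4, 3, 10) term-by-term (mod 11).
  2*X**2 ↦ 2·16·1·1 = 32
  X*Z ↦ 1·4·1·10 = 40
  -2*Y**2 ↦ -2·1·9·1 = -18
  Y*Z ↦ 1·1·3·10 = 30
  3*Z**2 ↦ 3·1·1·100 = 300
Sum: F(4, 3, 10) = (32) + (40) + (-18) + (30) + (300) = 384.
Reducing mod 11: 384 ≡ 10 (mod 11).
Since F(a, b, c) ≡ 10 ≠ 0 (mod 11), P does NOT lie on the curve.


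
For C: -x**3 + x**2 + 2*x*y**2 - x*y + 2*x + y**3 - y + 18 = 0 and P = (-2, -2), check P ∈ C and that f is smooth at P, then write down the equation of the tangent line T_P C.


Tangent line at P: -4*x + 29*y + 50 = 0.

Step 1: f(-2, -2) = 0, so P lies on C.
Step 2: partial derivatives
  f_x(x, y) = -3*x**2 + 2*x + 2*y**2 - y + 2, f_y(x, y) = 4*x*y - x + 3*y**2 - 1.
  f_x(P) = -4, f_y(P) = 29 (gradient nonzero, so P is smooth).
Step 3: tangent line at P: -4·(x − -2) + 29·(y − -2) = 0.
Expanding: -4*x + 29*y + 50 = 0.


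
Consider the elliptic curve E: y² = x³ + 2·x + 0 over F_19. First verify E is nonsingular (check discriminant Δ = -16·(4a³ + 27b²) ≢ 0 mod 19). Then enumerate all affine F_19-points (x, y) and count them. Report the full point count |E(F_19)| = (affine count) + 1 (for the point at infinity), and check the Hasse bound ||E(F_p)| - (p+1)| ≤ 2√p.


Affine points = {(0, 0), (6, 0), (9, 5), (9, 14), (11, 2), (11, 17), (12, 2), (12, 17), (13, 0), (14, 6), (14, 13), (15, 2), (15, 17), (16, 9), (16, 10), (17, 8), (17, 11), (18, 4), (18, 15)}; affine count = 19; |E(F_19)| = 20.

Discriminant check: Δ ∝ 4a³ + 27b² = 4·2³ + 27·0² = 4·8 + 27·0 ≡ 13 (mod 19). Nonzero ⇒ E is nonsingular.
For each x ∈ F_19, compute rhs = x³ + 2·x + 0 mod 19, then count y ∈ F_19 with y² ≡ rhs.
  x = 0: rhs = 0, matching y values: 0 (1 points).
  x = 1: rhs = 3, matching y values: none (0 points).
  x = 2: rhs = 12, matching y values: none (0 points).
  x = 3: rhs = 14, matching y values: none (0 points).
  x = 4: rhs = 15, matching y values: none (0 points).
  x = 5: rhs = 2, matching y values: none (0 points).
  x = 6: rhs = 0, matching y values: 0 (1 points).
  x = 7: rhs = 15, matching y values: none (0 points).
  x = 8: rhs = 15, matching y values: none (0 points).
  x = 9: rhs = 6, matching y values: 5, 14 (2 points).
  x = 10: rhs = 13, matching y values: none (0 points).
  x = 11: rhs = 4, matching y values: 2, 17 (2 points).
  x = 12: rhs = 4, matching y values: 2, 17 (2 points).
  x = 13: rhs = 0, matching y values: 0 (1 points).
  x = 14: rhs = 17, matching y values: 6, 13 (2 points).
  x = 15: rhs = 4, matching y values: 2, 17 (2 points).
  x = 16: rhs = 5, matching y values: 9, 10 (2 points).
  x = 17: rhs = 7, matching y values: 8, 11 (2 points).
  x = 18: rhs = 16, matching y values: 4, 15 (2 points).
Total affine count: 19.
Full point count |E(F_19)| = 19 + 1 = 20.
Hasse bound: |20 − (19+1)| = |0| = 0 ≤ 2√19 ≈ 8.7178 ✓.


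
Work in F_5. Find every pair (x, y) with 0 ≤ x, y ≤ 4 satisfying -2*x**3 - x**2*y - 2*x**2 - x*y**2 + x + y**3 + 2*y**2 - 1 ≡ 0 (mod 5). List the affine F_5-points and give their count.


Affine F_5-points: {(0, 2), (0, 4), (2, 4), (3, 0)}; count = 4.

For each of the 25 pairs (x, y) ∈ F_5², evaluate f(x, y) mod 5. Record the zeros.
  x = 0: [0↦4, 1↦2, 2↦0, 3↦4, 4↦0]  zeros at y ∈ {2, 4}
  x = 1: [0↦1, 1↦2, 2↦1, 3↦4, 4↦2]  zeros at y ∈ ∅
  x = 2: [0↦2, 1↦4, 2↦2, 3↦2, 4↦0]  zeros at y ∈ {4}
  x = 3: [0↦0, 1↦1, 2↦1, 3↦1, 4↦2]  zeros at y ∈ {0}
  x = 4: [0↦3, 1↦1, 2↦1, 3↦4, 4↦1]  zeros at y ∈ ∅
Collecting zeros: affine points = {(0, 2), (0, 4), (2, 4), (3, 0)}.
Total count |C(F_5)_aff| = 4.


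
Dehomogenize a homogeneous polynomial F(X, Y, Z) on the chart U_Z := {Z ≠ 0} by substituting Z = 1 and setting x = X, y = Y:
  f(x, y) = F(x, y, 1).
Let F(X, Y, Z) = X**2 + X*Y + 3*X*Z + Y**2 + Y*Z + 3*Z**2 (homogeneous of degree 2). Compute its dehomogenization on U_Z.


f(x, y) = x**2 + x*y + 3*x + y**2 + y + 3

On U_Z we set Z = 1. Each monomial c·X^i·Y^j·Z^k in F becomes c·x^i·y^j·1^k = c·x^i·y^j.
Substituting Z = 1: F(X, Y, 1) = x**2 + x*y + 3*x + y**2 + y + 3.
Note: deg(f) ≤ deg(F) = 2; strict inequality happens when F is divisible by Z (lost terms).


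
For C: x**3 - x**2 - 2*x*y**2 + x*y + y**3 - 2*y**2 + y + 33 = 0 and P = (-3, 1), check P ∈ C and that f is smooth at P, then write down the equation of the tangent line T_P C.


Tangent line at P: 32*x + 9*y + 87 = 0.

Step 1: f(-3, 1) = 0, so P lies on C.
Step 2: partial derivatives
  f_x(x, y) = 3*x**2 - 2*x - 2*y**2 + y, f_y(x, y) = -4*x*y + x + 3*y**2 - 4*y + 1.
  f_x(P) = 32, f_y(P) = 9 (gradient nonzero, so P is smooth).
Step 3: tangent line at P: 32·(x − -3) + 9·(y − 1) = 0.
Expanding: 32*x + 9*y + 87 = 0.


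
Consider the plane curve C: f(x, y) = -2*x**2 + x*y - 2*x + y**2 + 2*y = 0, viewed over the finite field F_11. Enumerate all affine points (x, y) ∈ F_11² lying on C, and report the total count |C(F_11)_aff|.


Affine F_11-points: {(0, 0), (0, 9), (1, 1), (1, 7), (2, 2), (2, 5), (3, 3), (4, 1), (4, 4), (5, 5), (5, 10), (6, 6), (6, 8), (7, 6), (7, 7), (8, 4), (8, 8), (9, 2), (9, 9), (10, 0), (10, 10)}; count = 21.

For each of the 121 pairs (x, y) ∈ F_11², evaluate f(x, y) mod 11. Record the zeros.
  x = 0: [0↦0, 1↦3, 2↦8, 3↦4, 4↦2, 5↦2, 6↦4, 7↦8, 8↦3, 9↦0, 10↦10]  zeros at y ∈ {0, 9}
  x = 1: [0↦7, 1↦0, 2↦6, 3↦3, 4↦2, 5↦3, 6↦6, 7↦0, 8↦7, 9↦5, 10↦5]  zeros at y ∈ {1, 7}
  x = 2: [0↦10, 1↦4, 2↦0, 3↦9, 4↦9, 5↦0, 6↦4, 7↦10, 8↦7, 9↦6, 10↦7]  zeros at y ∈ {2, 5}
  x = 3: [0↦9, 1↦4, 2↦1, 3↦0, 4↦1, 5↦4, 6↦9, 7↦5, 8↦3, 9↦3, 10↦5]  zeros at y ∈ {3}
  x = 4: [0↦4, 1↦0, 2↦9, 3↦9, 4↦0, 5↦4, 6↦10, 7↦7, 8↦6, 9↦7, 10↦10]  zeros at y ∈ {1, 4}
  x = 5: [0↦6, 1↦3, 2↦2, 3↦3, 4↦6, 5↦0, 6↦7, 7↦5, 8↦5, 9↦7, 10↦0]  zeros at y ∈ {5, 10}
  x = 6: [0↦4, 1↦2, 2↦2, 3↦4, 4↦8, 5↦3, 6↦0, 7↦10, 8↦0, 9↦3, 10↦8]  zeros at y ∈ {6, 8}
  x = 7: [0↦9, 1↦8, 2↦9, 3↦1, 4↦6, 5↦2, 6↦0, 7↦0, 8↦2, 9↦6, 10↦1]  zeros at y ∈ {6, 7}
  x = 8: [0↦10, 1↦10, 2↦1, 3↦5, 4↦0, 5↦8, 6↦7, 7↦8, 8↦0, 9↦5, 10↦1]  zeros at y ∈ {4, 8}
  x = 9: [0↦7, 1↦8, 2↦0, 3↦5, 4↦1, 5↦10, 6↦10, 7↦1, 8↦5, 9↦0, 10↦8]  zeros at y ∈ {2, 9}
  x = 10: [0↦0, 1↦2, 2↦6, 3↦1, 4↦9, 5↦8, 6↦9, 7↦1, 8↦6, 9↦2, 10↦0]  zeros at y ∈ {0, 10}
Collecting zeros: affine points = {(0, 0), (0, 9), (1, 1), (1, 7), (2, 2), (2, 5), (3, 3), (4, 1), (4, 4), (5, 5), (5, 10), (6, 6), (6, 8), (7, 6), (7, 7), (8, 4), (8, 8), (9, 2), (9, 9), (10, 0), (10, 10)}.
Total count |C(F_11)_aff| = 21.


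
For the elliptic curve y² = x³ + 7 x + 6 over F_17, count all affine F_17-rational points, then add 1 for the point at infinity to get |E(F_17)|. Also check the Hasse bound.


Affine points = {(4, 8), (4, 9), (5, 8), (5, 9), (6, 3), (6, 14), (8, 8), (8, 9), (9, 4), (9, 13), (12, 4), (12, 13), (13, 4), (13, 13), (14, 3), (14, 14), (15, 1), (15, 16), (16, 7), (16, 10)}; affine count = 20; |E(F_17)| = 21.

Discriminant check: Δ ∝ 4a³ + 27b² = 4·7³ + 27·6² = 4·343 + 27·36 ≡ 15 (mod 17). Nonzero ⇒ E is nonsingular.
For each x ∈ F_17, compute rhs = x³ + 7·x + 6 mod 17, then count y ∈ F_17 with y² ≡ rhs.
  x = 0: rhs = 6, matching y values: none (0 points).
  x = 1: rhs = 14, matching y values: none (0 points).
  x = 2: rhs = 11, matching y values: none (0 points).
  x = 3: rhs = 3, matching y values: none (0 points).
  x = 4: rhs = 13, matching y values: 8, 9 (2 points).
  x = 5: rhs = 13, matching y values: 8, 9 (2 points).
  x = 6: rhs = 9, matching y values: 3, 14 (2 points).
  x = 7: rhs = 7, matching y values: none (0 points).
  x = 8: rhs = 13, matching y values: 8, 9 (2 points).
  x = 9: rhs = 16, matching y values: 4, 13 (2 points).
  x = 10: rhs = 5, matching y values: none (0 points).
  x = 11: rhs = 3, matching y values: none (0 points).
  x = 12: rhs = 16, matching y values: 4, 13 (2 points).
  x = 13: rhs = 16, matching y values: 4, 13 (2 points).
  x = 14: rhs = 9, matching y values: 3, 14 (2 points).
  x = 15: rhs = 1, matching y values: 1, 16 (2 points).
  x = 16: rhs = 15, matching y values: 7, 10 (2 points).
Total affine count: 20.
Full point count |E(F_17)| = 20 + 1 = 21.
Hasse bound: |21 − (17+1)| = |3| = 3 ≤ 2√17 ≈ 8.2462 ✓.


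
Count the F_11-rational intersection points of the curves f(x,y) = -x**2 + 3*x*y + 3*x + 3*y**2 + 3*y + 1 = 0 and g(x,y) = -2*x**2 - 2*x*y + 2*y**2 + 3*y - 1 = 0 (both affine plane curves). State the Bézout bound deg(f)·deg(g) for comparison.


Common zeros: ∅; count = 0; Bézout bound = 4.

deg(f) = 2, deg(g) = 2, so Bézout bound = 4.
Scan x ∈ F_11. For each x, list the y ∈ F_11 with f(x, y) ≡ 0 and those with g(x, y) ≡ 0 (mod 11); the common zeros in that column are the intersection.
  x = 0: f ≡ 0 at y ∈ ∅; g ≡ 0 at y ∈ ∅; common: ∅.
  x = 1: f ≡ 0 at y ∈ {10}; g ≡ 0 at y ∈ {1, 4}; common: ∅.
  x = 2: f ≡ 0 at y ∈ {2, 6}; g ≡ 0 at y ∈ ∅; common: ∅.
  x = 3: f ≡ 0 at y ∈ {9}; g ≡ 0 at y ∈ ∅; common: ∅.
  x = 4: f ≡ 0 at y ∈ ∅; g ≡ 0 at y ∈ {0, 8}; common: ∅.
  x = 5: f ≡ 0 at y ∈ {7, 9}; g ≡ 0 at y ∈ ∅; common: ∅.
  x = 6: f ≡ 0 at y ∈ ∅; g ≡ 0 at y ∈ {4, 6}; common: ∅.
  x = 7: f ≡ 0 at y ∈ {1, 2}; g ≡ 0 at y ∈ {0}; common: ∅.
  x = 8: f ≡ 0 at y ∈ {6, 7}; g ≡ 0 at y ∈ ∅; common: ∅.
  x = 9: f ≡ 0 at y ∈ ∅; g ≡ 0 at y ∈ {1}; common: ∅.
  x = 10: f ≡ 0 at y ∈ {1, 10}; g ≡ 0 at y ∈ {6, 8}; common: ∅.
Collecting: common zeros = ∅, so the count is 0.
Comparison with the Bézout bound: 0 ≤ 4 = deg(f)·deg(g), as expected for curves with no common component (the affine F_11-count falls short of the bound because intersections may lie at infinity, over extension fields, or carry multiplicity).


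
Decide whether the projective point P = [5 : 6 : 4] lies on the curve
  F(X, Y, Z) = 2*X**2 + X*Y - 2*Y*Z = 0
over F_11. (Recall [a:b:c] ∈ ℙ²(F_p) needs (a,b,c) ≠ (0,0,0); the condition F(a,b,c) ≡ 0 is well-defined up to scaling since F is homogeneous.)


F(5,6,4) ≡ 10 (mod 11); P is NOT on the curve.

Evaluate F(5, 6, 4) term-by-term (mod 11).
  2*X**2 ↦ 2·25·1·1 = 50
  X*Y ↦ 1·5·6·1 = 30
  -2*Y*Z ↦ -2·1·6·4 = -48
Sum: F(5, 6, 4) = (50) + (30) + (-48) = 32.
Reducing mod 11: 32 ≡ 10 (mod 11).
Since F(a, b, c) ≡ 10 ≠ 0 (mod 11), P does NOT lie on the curve.


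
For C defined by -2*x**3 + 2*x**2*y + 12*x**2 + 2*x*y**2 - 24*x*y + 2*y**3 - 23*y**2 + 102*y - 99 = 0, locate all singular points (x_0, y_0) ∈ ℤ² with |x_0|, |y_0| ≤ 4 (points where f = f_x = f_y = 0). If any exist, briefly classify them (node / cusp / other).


Singular points: {(3, 3)}; classification: cusp.

Compute partial derivatives:
  f_x = -6*x**2 + 4*x*y + 24*x + 2*y**2 - 24*y.
  f_y = 2*x**2 + 4*x*y - 24*x + 6*y**2 - 46*y + 102.
Scan x_0 ∈ {−4, ..., 4}. For each x_0, f_y(x_0, y) is a polynomial in y; find its integer roots y ∈ {−4, ..., 4}, then test f_x and f at those candidates.
  x = -4: f_y(-4, y) = 6*y**2 - 62*y + 230; no integer root y with |y| ≤ 4.
  x = -3: f_y(-3, y) = 6*y**2 - 58*y + 192; no integer root y with |y| ≤ 4.
  x = -2: f_y(-2, y) = 6*y**2 - 54*y + 158; no integer root y with |y| ≤ 4.
  x = -1: f_y(-1, y) = 6*y**2 - 50*y + 128; no integer root y with |y| ≤ 4.
  x = 0: f_y(0, y) = 6*y**2 - 46*y + 102; no integer root y with |y| ≤ 4.
  x = 1: f_y(1, y) = 6*y**2 - 42*y + 80; no integer root y with |y| ≤ 4.
  x = 2: f_y(2, y) = 6*y**2 - 38*y + 62; no integer root y with |y| ≤ 4.
  x = 3: f_y(3, y) = 6*y**2 - 34*y + 48; vanishes at y ∈ {3}. (3, 3): f_x = 0, f = 0 — SINGULAR.
  x = 4: f_y(4, y) = 6*y**2 - 30*y + 38; no integer root y with |y| ≤ 4.
Only singular point on the grid: (3, 3).
Classify: substitute x = 3 + u, y = 3 + v and expand: f = -2*u**3 + 2*u**2*v + 2*u*v**2 + 2*v**3 + v**2.
No constant or linear terms (consistent with a singular point). Quadratic part: v**2. Cubic part: -2*u**3 + 2*u**2*v + 2*u*v**2 + 2*v**3.
The quadratic part v**2 is a perfect square, so there is a single (double) tangent line v = 0, i.e. y = 3. Restricting the cubic part to that line (v = 0) leaves -2*u**3 ≠ 0, so f is not divisible by v and the branch is v² ≈ 2*u**3 to lowest order — this is a cusp.
Classification: cusp.


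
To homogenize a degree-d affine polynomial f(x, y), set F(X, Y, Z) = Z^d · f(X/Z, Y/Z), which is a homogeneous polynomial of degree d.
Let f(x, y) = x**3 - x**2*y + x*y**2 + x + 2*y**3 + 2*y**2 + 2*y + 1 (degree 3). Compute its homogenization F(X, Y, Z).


F(X, Y, Z) = X**3 - X**2*Y + X*Y**2 + X*Z**2 + 2*Y**3 + 2*Y**2*Z + 2*Y*Z**2 + Z**3

deg(f) = 3.
Substitute x = X/Z, y = Y/Z into f, then multiply by Z^3.
  monomial 1·x^3·y^0 ↦ 1·X^3·Y^0·Z^0.
  monomial -1·x^2·y^1 ↦ -1·X^2·Y^1·Z^0.
  monomial 1·x^1·y^2 ↦ 1·X^1·Y^2·Z^0.
  monomial 1·x^1·y^0 ↦ 1·X^1·Y^0·Z^2.
  monomial 2·x^0·y^3 ↦ 2·X^0·Y^3·Z^0.
  monomial 2·x^0·y^2 ↦ 2·X^0·Y^2·Z^1.
  monomial 2·x^0·y^1 ↦ 2·X^0·Y^1·Z^2.
  monomial 1·x^0·y^0 ↦ 1·X^0·Y^0·Z^3.
Collecting: F(X, Y, Z) = X**3 - X**2*Y + X*Y**2 + X*Z**2 + 2*Y**3 + 2*Y**2*Z + 2*Y*Z**2 + Z**3.


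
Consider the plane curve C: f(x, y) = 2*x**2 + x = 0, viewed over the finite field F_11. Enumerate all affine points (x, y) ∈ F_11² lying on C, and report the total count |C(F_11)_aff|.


Affine F_11-points: {(0, 0), (0, 1), (0, 2), (0, 3), (0, 4), (0, 5), (0, 6), (0, 7), (0, 8), (0, 9), (0, 10), (5, 0), (5, 1), (5, 2), (5, 3), (5, 4), (5, 5), (5, 6), (5, 7), (5, 8), (5, 9), (5, 10)}; count = 22.

For each of the 121 pairs (x, y) ∈ F_11², evaluate f(x, y) mod 11. Record the zeros.
  x = 0: [0↦0, 1↦0, 2↦0, 3↦0, 4↦0, 5↦0, 6↦0, 7↦0, 8↦0, 9↦0, 10↦0]  zeros at y ∈ {0, 1, 2, 3, 4, 5, 6, 7, 8, 9, 10}
  x = 1: [0↦3, 1↦3, 2↦3, 3↦3, 4↦3, 5↦3, 6↦3, 7↦3, 8↦3, 9↦3, 10↦3]  zeros at y ∈ ∅
  x = 2: [0↦10, 1↦10, 2↦10, 3↦10, 4↦10, 5↦10, 6↦10, 7↦10, 8↦10, 9↦10, 10↦10]  zeros at y ∈ ∅
  x = 3: [0↦10, 1↦10, 2↦10, 3↦10, 4↦10, 5↦10, 6↦10, 7↦10, 8↦10, 9↦10, 10↦10]  zeros at y ∈ ∅
  x = 4: [0↦3, 1↦3, 2↦3, 3↦3, 4↦3, 5↦3, 6↦3, 7↦3, 8↦3, 9↦3, 10↦3]  zeros at y ∈ ∅
  x = 5: [0↦0, 1↦0, 2↦0, 3↦0, 4↦0, 5↦0, 6↦0, 7↦0, 8↦0, 9↦0, 10↦0]  zeros at y ∈ {0, 1, 2, 3, 4, 5, 6, 7, 8, 9, 10}
  x = 6: [0↦1, 1↦1, 2↦1, 3↦1, 4↦1, 5↦1, 6↦1, 7↦1, 8↦1, 9↦1, 10↦1]  zeros at y ∈ ∅
  x = 7: [0↦6, 1↦6, 2↦6, 3↦6, 4↦6, 5↦6, 6↦6, 7↦6, 8↦6, 9↦6, 10↦6]  zeros at y ∈ ∅
  x = 8: [0↦4, 1↦4, 2↦4, 3↦4, 4↦4, 5↦4, 6↦4, 7↦4, 8↦4, 9↦4, 10↦4]  zeros at y ∈ ∅
  x = 9: [0↦6, 1↦6, 2↦6, 3↦6, 4↦6, 5↦6, 6↦6, 7↦6, 8↦6, 9↦6, 10↦6]  zeros at y ∈ ∅
  x = 10: [0↦1, 1↦1, 2↦1, 3↦1, 4↦1, 5↦1, 6↦1, 7↦1, 8↦1, 9↦1, 10↦1]  zeros at y ∈ ∅
Collecting zeros: affine points = {(0, 0), (0, 1), (0, 2), (0, 3), (0, 4), (0, 5), (0, 6), (0, 7), (0, 8), (0, 9), (0, 10), (5, 0), (5, 1), (5, 2), (5, 3), (5, 4), (5, 5), (5, 6), (5, 7), (5, 8), (5, 9), (5, 10)}.
Total count |C(F_11)_aff| = 22.


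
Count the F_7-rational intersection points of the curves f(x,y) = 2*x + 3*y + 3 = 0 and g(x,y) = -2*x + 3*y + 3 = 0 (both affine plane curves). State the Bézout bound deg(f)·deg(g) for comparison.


Common zeros: {(0, 6)}; count = 1; Bézout bound = 1.

deg(f) = 1, deg(g) = 1, so Bézout bound = 1.
Scan x ∈ F_7. For each x, list the y ∈ F_7 with f(x, y) ≡ 0 and those with g(x, y) ≡ 0 (mod 7); the common zeros in that column are the intersection.
  x = 0: f ≡ 0 at y ∈ {6}; g ≡ 0 at y ∈ {6}; common: {6}.
  x = 1: f ≡ 0 at y ∈ {3}; g ≡ 0 at y ∈ {2}; common: ∅.
  x = 2: f ≡ 0 at y ∈ {0}; g ≡ 0 at y ∈ {5}; common: ∅.
  x = 3: f ≡ 0 at y ∈ {4}; g ≡ 0 at y ∈ {1}; common: ∅.
  x = 4: f ≡ 0 at y ∈ {1}; g ≡ 0 at y ∈ {4}; common: ∅.
  x = 5: f ≡ 0 at y ∈ {5}; g ≡ 0 at y ∈ {0}; common: ∅.
  x = 6: f ≡ 0 at y ∈ {2}; g ≡ 0 at y ∈ {3}; common: ∅.
Collecting: common zeros = {(0, 6)}, so the count is 1.
Comparison with the Bézout bound: 1 ≤ 1 = deg(f)·deg(g), as expected for curves with no common component (the bound is attained).


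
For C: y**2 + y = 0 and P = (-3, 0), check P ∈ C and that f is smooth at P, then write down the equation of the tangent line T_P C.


Tangent line at P: y = 0.

Step 1: f(-3, 0) = 0, so P lies on C.
Step 2: partial derivatives
  f_x(x, y) = 0, f_y(x, y) = 2*y + 1.
  f_x(P) = 0, f_y(P) = 1 (gradient nonzero, so P is smooth).
Step 3: tangent line at P: 0·(x − -3) + 1·(y − 0) = 0.
Expanding: y = 0.


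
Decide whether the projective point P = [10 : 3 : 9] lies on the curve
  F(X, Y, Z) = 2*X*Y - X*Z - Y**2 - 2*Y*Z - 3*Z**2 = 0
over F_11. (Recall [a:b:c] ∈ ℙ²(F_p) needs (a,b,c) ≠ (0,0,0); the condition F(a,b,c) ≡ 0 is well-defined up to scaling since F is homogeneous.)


F(10,3,9) ≡ 5 (mod 11); P is NOT on the curve.

Evaluate F(10, 3, 9) term-by-term (mod 11).
  2*X*Y ↦ 2·10·3·1 = 60
  -X*Z ↦ -1·10·1·9 = -90
  -Y**2 ↦ -1·1·9·1 = -9
  -2*Y*Z ↦ -2·1·3·9 = -54
  -3*Z**2 ↦ -3·1·1·81 = -243
Sum: F(10, 3, 9) = (60) + (-90) + (-9) + (-54) + (-243) = -336.
Reducing mod 11: -336 ≡ 5 (mod 11).
Since F(a, b, c) ≡ 5 ≠ 0 (mod 11), P does NOT lie on the curve.


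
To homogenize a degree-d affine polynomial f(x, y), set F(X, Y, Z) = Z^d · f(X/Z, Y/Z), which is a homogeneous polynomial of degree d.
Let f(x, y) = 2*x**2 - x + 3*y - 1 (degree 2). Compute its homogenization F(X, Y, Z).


F(X, Y, Z) = 2*X**2 - X*Z + 3*Y*Z - Z**2

deg(f) = 2.
Substitute x = X/Z, y = Y/Z into f, then multiply by Z^2.
  monomial 2·x^2·y^0 ↦ 2·X^2·Y^0·Z^0.
  monomial -1·x^1·y^0 ↦ -1·X^1·Y^0·Z^1.
  monomial 3·x^0·y^1 ↦ 3·X^0·Y^1·Z^1.
  monomial -1·x^0·y^0 ↦ -1·X^0·Y^0·Z^2.
Collecting: F(X, Y, Z) = 2*X**2 - X*Z + 3*Y*Z - Z**2.


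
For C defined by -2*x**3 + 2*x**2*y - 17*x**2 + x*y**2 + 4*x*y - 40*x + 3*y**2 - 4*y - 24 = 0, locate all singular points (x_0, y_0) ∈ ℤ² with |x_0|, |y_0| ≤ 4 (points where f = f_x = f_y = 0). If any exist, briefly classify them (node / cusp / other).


Singular points: {(-2, 2)}; classification: node.

Compute partial derivatives:
  f_x = -6*x**2 + 4*x*y - 34*x + y**2 + 4*y - 40.
  f_y = 2*x**2 + 2*x*y + 4*x + 6*y - 4.
Scan x_0 ∈ {−4, ..., 4}. For each x_0, f_y(x_0, y) is a polynomial in y; find its integer roots y ∈ {−4, ..., 4}, then test f_x and f at those candidates.
  x = -4: f_y(-4, y) = 12 - 2*y; no integer root y with |y| ≤ 4.
  x = -3: f_y(-3, y) = 2; no integer root y with |y| ≤ 4.
  x = -2: f_y(-2, y) = 2*y - 4; vanishes at y ∈ {2}. (-2, 2): f_x = 0, f = 0 — SINGULAR.
  x = -1: f_y(-1, y) = 4*y - 6; no integer root y with |y| ≤ 4.
  x = 0: f_y(0, y) = 6*y - 4; no integer root y with |y| ≤ 4.
  x = 1: f_y(1, y) = 8*y + 2; no integer root y with |y| ≤ 4.
  x = 2: f_y(2, y) = 10*y + 12; no integer root y with |y| ≤ 4.
  x = 3: f_y(3, y) = 12*y + 26; no integer root y with |y| ≤ 4.
  x = 4: f_y(4, y) = 14*y + 44; no integer root y with |y| ≤ 4.
Only singular point on the grid: (-2, 2).
Classify: substitute x = -2 + u, y = 2 + v and expand: f = -2*u**3 + 2*u**2*v - u**2 + u*v**2 + v**2.
No constant or linear terms (consistent with a singular point). Quadratic part: -u**2 + v**2. Cubic part: -2*u**3 + 2*u**2*v + u*v**2.
The quadratic part v**2 - u**2 = (v − u)(v + u) splits into two distinct linear factors, so there are two distinct tangent lines y − 2 = ±(x − -2) — this is a node (ordinary double point).
Classification: node.


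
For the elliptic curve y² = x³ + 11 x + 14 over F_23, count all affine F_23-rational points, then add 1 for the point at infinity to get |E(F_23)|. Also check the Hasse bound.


Affine points = {(1, 7), (1, 16), (8, 4), (8, 19), (13, 10), (13, 13), (15, 9), (15, 14), (16, 10), (16, 13), (17, 10), (17, 13), (18, 8), (18, 15), (20, 0), (22, 5), (22, 18)}; affine count = 17; |E(F_23)| = 18.

Discriminant check: Δ ∝ 4a³ + 27b² = 4·11³ + 27·14² = 4·1331 + 27·196 ≡ 13 (mod 23). Nonzero ⇒ E is nonsingular.
For each x ∈ F_23, compute rhs = x³ + 11·x + 14 mod 23, then count y ∈ F_23 with y² ≡ rhs.
  x = 0: rhs = 14, matching y values: none (0 points).
  x = 1: rhs = 3, matching y values: 7, 16 (2 points).
  x = 2: rhs = 21, matching y values: none (0 points).
  x = 3: rhs = 5, matching y values: none (0 points).
  x = 4: rhs = 7, matching y values: none (0 points).
  x = 5: rhs = 10, matching y values: none (0 points).
  x = 6: rhs = 20, matching y values: none (0 points).
  x = 7: rhs = 20, matching y values: none (0 points).
  x = 8: rhs = 16, matching y values: 4, 19 (2 points).
  x = 9: rhs = 14, matching y values: none (0 points).
  x = 10: rhs = 20, matching y values: none (0 points).
  x = 11: rhs = 17, matching y values: none (0 points).
  x = 12: rhs = 11, matching y values: none (0 points).
  x = 13: rhs = 8, matching y values: 10, 13 (2 points).
  x = 14: rhs = 14, matching y values: none (0 points).
  x = 15: rhs = 12, matching y values: 9, 14 (2 points).
  x = 16: rhs = 8, matching y values: 10, 13 (2 points).
  x = 17: rhs = 8, matching y values: 10, 13 (2 points).
  x = 18: rhs = 18, matching y values: 8, 15 (2 points).
  x = 19: rhs = 21, matching y values: none (0 points).
  x = 20: rhs = 0, matching y values: 0 (1 points).
  x = 21: rhs = 7, matching y values: none (0 points).
  x = 22: rhs = 2, matching y values: 5, 18 (2 points).
Total affine count: 17.
Full point count |E(F_23)| = 17 + 1 = 18.
Hasse bound: |18 − (23+1)| = |-6| = 6 ≤ 2√23 ≈ 9.5917 ✓.
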